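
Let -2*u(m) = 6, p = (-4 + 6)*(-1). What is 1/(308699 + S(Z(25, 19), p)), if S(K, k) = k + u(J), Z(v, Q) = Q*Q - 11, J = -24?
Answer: 1/308694 ≈ 3.2395e-6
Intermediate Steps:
p = -2 (p = 2*(-1) = -2)
u(m) = -3 (u(m) = -1/2*6 = -3)
Z(v, Q) = -11 + Q**2 (Z(v, Q) = Q**2 - 11 = -11 + Q**2)
S(K, k) = -3 + k (S(K, k) = k - 3 = -3 + k)
1/(308699 + S(Z(25, 19), p)) = 1/(308699 + (-3 - 2)) = 1/(308699 - 5) = 1/308694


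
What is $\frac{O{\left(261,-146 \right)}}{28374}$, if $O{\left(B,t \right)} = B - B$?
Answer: $0$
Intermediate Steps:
$O{\left(B,t \right)} = 0$
$\frac{O{\left(261,-146 \right)}}{28374} = \frac{0}{28374} = 0 \cdot \frac{1}{28374} = 0$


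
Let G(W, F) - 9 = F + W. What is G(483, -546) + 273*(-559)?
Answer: -152661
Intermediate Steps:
G(W, F) = 9 + F + W (G(W, F) = 9 + (F + W) = 9 + F + W)
G(483, -546) + 273*(-559) = (9 - 546 + 483) + 273*(-559) = -54 - 152607 = -152661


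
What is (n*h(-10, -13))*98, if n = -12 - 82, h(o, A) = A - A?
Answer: 0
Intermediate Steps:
h(o, A) = 0
n = -94
(n*h(-10, -13))*98 = -94*0*98 = 0*98 = 0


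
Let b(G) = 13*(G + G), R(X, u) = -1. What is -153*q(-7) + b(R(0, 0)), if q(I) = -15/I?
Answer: -2477/7 ≈ -353.86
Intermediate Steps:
b(G) = 26*G (b(G) = 13*(2*G) = 26*G)
-153*q(-7) + b(R(0, 0)) = -(-2295)/(-7) + 26*(-1) = -(-2295)*(-1)/7 - 26 = -153*15/7 - 26 = -2295/7 - 26 = -2477/7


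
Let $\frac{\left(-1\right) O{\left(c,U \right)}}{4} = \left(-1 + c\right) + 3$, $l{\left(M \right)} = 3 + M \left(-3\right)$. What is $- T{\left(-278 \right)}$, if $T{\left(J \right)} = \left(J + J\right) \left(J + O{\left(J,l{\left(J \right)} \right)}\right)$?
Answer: $459256$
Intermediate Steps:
$l{\left(M \right)} = 3 - 3 M$
$O{\left(c,U \right)} = -8 - 4 c$ ($O{\left(c,U \right)} = - 4 \left(\left(-1 + c\right) + 3\right) = - 4 \left(2 + c\right) = -8 - 4 c$)
$T{\left(J \right)} = 2 J \left(-8 - 3 J\right)$ ($T{\left(J \right)} = \left(J + J\right) \left(J - \left(8 + 4 J\right)\right) = 2 J \left(-8 - 3 J\right)$)
$- T{\left(-278 \right)} = - \left(-2\right) \left(-278\right) \left(8 + 3 \left(-278\right)\right) = - \left(-2\right) \left(-278\right) \left(8 - 834\right) = - \left(-2\right) \left(-278\right) \left(-826\right) = \left(-1\right) \left(-459256\right) = 459256$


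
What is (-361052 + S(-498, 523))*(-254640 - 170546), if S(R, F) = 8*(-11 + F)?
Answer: 151772693816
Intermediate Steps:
S(R, F) = -88 + 8*F
(-361052 + S(-498, 523))*(-254640 - 170546) = (-361052 + (-88 + 8*523))*(-254640 - 170546) = (-361052 + (-88 + 4184))*(-425186) = (-361052 + 4096)*(-425186) = -356956*(-425186) = 151772693816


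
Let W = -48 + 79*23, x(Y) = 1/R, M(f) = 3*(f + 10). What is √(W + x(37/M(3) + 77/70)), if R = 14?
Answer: √346738/14 ≈ 42.060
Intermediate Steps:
M(f) = 30 + 3*f (M(f) = 3*(10 + f) = 30 + 3*f)
x(Y) = 1/14
W = 1769 (W = -48 + 1817 = 1769)
√(W + x(37/M(3) + 77/70)) = √(1769 + 1/14) = √(24767/14) = √346738/14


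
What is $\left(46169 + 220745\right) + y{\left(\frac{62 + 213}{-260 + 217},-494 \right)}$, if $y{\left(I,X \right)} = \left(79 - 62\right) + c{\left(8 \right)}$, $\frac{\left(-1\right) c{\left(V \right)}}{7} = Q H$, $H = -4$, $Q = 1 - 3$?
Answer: $266875$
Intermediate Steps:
$Q = -2$ ($Q = 1 - 3 = -2$)
$c{\left(V \right)} = -56$ ($c{\left(V \right)} = - 7 \left(\left(-2\right) \left(-4\right)\right) = \left(-7\right) 8 = -56$)
$y{\left(I,X \right)} = -39$ ($y{\left(I,X \right)} = \left(79 - 62\right) - 56 = 17 - 56 = -39$)
$\left(46169 + 220745\right) + y{\left(\frac{62 + 213}{-260 + 217},-494 \right)} = \left(46169 + 220745\right) - 39 = 266914 - 39 = 266875$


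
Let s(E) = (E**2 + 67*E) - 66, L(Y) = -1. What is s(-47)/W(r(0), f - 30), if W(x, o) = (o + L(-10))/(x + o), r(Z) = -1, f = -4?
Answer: -1006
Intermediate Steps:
s(E) = -66 + E**2 + 67*E
W(x, o) = (-1 + o)/(o + x) (W(x, o) = (o - 1)/(x + o) = (-1 + o)/(o + x))
s(-47)/W(r(0), f - 30) = (-66 + (-47)**2 + 67*(-47))/(((-1 + (-4 - 30))/((-4 - 30) - 1))) = (-66 + 2209 - 3149)/(((-1 - 34)/(-34 - 1))) = -1006/1 = -1006*1 = -1006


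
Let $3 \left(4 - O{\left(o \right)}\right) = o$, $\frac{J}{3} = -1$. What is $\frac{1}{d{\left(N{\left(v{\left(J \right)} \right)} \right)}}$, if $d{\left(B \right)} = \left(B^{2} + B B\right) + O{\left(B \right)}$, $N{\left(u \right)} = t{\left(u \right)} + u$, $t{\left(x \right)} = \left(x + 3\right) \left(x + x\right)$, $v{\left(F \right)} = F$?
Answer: $\frac{1}{23} \approx 0.043478$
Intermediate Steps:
$J = -3$ ($J = 3 \left(-1\right) = -3$)
$O{\left(o \right)} = 4 - \frac{o}{3}$
$t{\left(x \right)} = 2 x \left(3 + x\right)$ ($t{\left(x \right)} = \left(3 + x\right) 2 x = 2 x \left(3 + x\right)$)
$N{\left(u \right)} = u + 2 u \left(3 + u\right)$ ($N{\left(u \right)} = 2 u \left(3 + u\right) + u = u + 2 u \left(3 + u\right)$)
$d{\left(B \right)} = 4 + 2 B^{2} - \frac{B}{3}$ ($d{\left(B \right)} = \left(B^{2} + B B\right) - \left(-4 + \frac{B}{3}\right) = \left(B^{2} + B^{2}\right) - \left(-4 + \frac{B}{3}\right) = 2 B^{2} - \left(-4 + \frac{B}{3}\right) = 4 + 2 B^{2} - \frac{B}{3}$)
$\frac{1}{d{\left(N{\left(v{\left(J \right)} \right)} \right)}} = \frac{1}{4 + 2 \left(- 3 \left(7 + 2 \left(-3\right)\right)\right)^{2} - \frac{\left(-3\right) \left(7 + 2 \left(-3\right)\right)}{3}} = \frac{1}{4 + 2 \left(- 3 \left(7 - 6\right)\right)^{2} - \frac{\left(-3\right) \left(7 - 6\right)}{3}} = \frac{1}{4 + 2 \left(\left(-3\right) 1\right)^{2} - \frac{\left(-3\right) 1}{3}} = \frac{1}{4 + 2 \left(-3\right)^{2} - -1} = \frac{1}{4 + 2 \cdot 9 + 1} = \frac{1}{4 + 18 + 1} = \frac{1}{23}$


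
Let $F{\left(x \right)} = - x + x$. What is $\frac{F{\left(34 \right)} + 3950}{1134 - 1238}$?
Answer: $- \frac{1975}{52} \approx -37.981$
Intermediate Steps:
$F{\left(x \right)} = 0$
$\frac{F{\left(34 \right)} + 3950}{1134 - 1238} = \frac{0 + 3950}{1134 - 1238} = \frac{3950}{-104} = 3950 \left(- \frac{1}{104}\right) = - \frac{1975}{52}$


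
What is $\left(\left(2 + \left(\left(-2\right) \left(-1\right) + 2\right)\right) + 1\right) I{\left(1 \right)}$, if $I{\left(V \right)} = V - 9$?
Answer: $-56$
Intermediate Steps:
$I{\left(V \right)} = -9 + V$ ($I{\left(V \right)} = V - 9 = -9 + V$)
$\left(\left(2 + \left(\left(-2\right) \left(-1\right) + 2\right)\right) + 1\right) I{\left(1 \right)} = \left(\left(2 + \left(\left(-2\right) \left(-1\right) + 2\right)\right) + 1\right) \left(-9 + 1\right) = \left(\left(2 + \left(2 + 2\right)\right) + 1\right) \left(-8\right) = \left(\left(2 + 4\right) + 1\right) \left(-8\right) = \left(6 + 1\right) \left(-8\right) = 7 \left(-8\right) = -56$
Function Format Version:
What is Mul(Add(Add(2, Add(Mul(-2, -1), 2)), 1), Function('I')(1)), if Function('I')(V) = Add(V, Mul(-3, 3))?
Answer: -56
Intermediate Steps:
Function('I')(V) = Add(-9, V) (Function('I')(V) = Add(V, -9) = Add(-9, V))
Mul(Add(Add(2, Add(Mul(-2, -1), 2)), 1), Function('I')(1)) = Mul(Add(Add(2, Add(Mul(-2, -1), 2)), 1), Add(-9, 1)) = Mul(Add(Add(2, Add(2, 2)), 1), -8) = Mul(Add(Add(2, 4), 1), -8) = Mul(Add(6, 1), -8) = Mul(7, -8) = -56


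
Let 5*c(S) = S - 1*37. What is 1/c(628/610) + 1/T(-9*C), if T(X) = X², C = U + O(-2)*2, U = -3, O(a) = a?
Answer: -671306/4838211 ≈ -0.13875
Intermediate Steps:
C = -7 (C = -3 - 2*2 = -3 - 4 = -7)
c(S) = -37/5 + S/5 (c(S) = (S - 1*37)/5 = (S - 37)/5 = (-37 + S)/5 = -37/5 + S/5)
1/c(628/610) + 1/T(-9*C) = 1/(-37/5 + (628/610)/5) + 1/((-9*(-7))²) = 1/(-37/5 + (628*(1/610))/5) + 1/(63²) = 1/(-37/5 + (⅕)*(314/305)) + 1/3969 = 1/(-37/5 + 314/1525) + 1/3969 = 1/(-10971/1525) + 1/3969 = -1525/10971 + 1/3969 = -671306/4838211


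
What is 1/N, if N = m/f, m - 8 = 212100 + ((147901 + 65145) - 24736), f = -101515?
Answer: -101515/400418 ≈ -0.25352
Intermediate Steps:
m = 400418 (m = 8 + (212100 + ((147901 + 65145) - 24736)) = 8 + (212100 + (213046 - 24736)) = 8 + (212100 + 188310) = 8 + 400410 = 400418)
N = -400418/101515 (N = 400418/(-101515) = 400418*(-1/101515) = -400418/101515 ≈ -3.9444)
1/N = 1/(-400418/101515) = -101515/400418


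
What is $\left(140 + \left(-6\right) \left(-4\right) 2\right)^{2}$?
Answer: $35344$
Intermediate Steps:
$\left(140 + \left(-6\right) \left(-4\right) 2\right)^{2} = \left(140 + 24 \cdot 2\right)^{2} = \left(140 + 48\right)^{2} = 188^{2} = 35344$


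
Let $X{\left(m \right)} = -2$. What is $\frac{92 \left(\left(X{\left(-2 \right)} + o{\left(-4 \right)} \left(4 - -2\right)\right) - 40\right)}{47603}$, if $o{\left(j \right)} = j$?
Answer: $- \frac{6072}{47603} \approx -0.12755$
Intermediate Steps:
$\frac{92 \left(\left(X{\left(-2 \right)} + o{\left(-4 \right)} \left(4 - -2\right)\right) - 40\right)}{47603} = \frac{92 \left(\left(-2 - 4 \left(4 - -2\right)\right) - 40\right)}{47603} = 92 \left(\left(-2 - 4 \left(4 + 2\right)\right) - 40\right) \frac{1}{47603} = 92 \left(\left(-2 - 24\right) - 40\right) \frac{1}{47603} = 92 \left(-26 - 40\right) \frac{1}{47603} = 92 \left(-66\right) \frac{1}{47603} = \left(-6072\right) \frac{1}{47603} = - \frac{6072}{47603}$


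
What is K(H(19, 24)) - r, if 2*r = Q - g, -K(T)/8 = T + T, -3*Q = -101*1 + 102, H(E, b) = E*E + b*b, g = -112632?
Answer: -427847/6 ≈ -71308.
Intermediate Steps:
H(E, b) = E² + b²
Q = -⅓ (Q = -(-101*1 + 102)/3 = -(-101 + 102)/3 = -⅓*1 = -⅓ ≈ -0.33333)
K(T) = -16*T (K(T) = -8*(T + T) = -16*T)
r = 337895/6 (r = (-⅓ - 1*(-112632))/2 = (-⅓ + 112632)/2 = (½)*(337895/3) = 337895/6 ≈ 56316.)
K(H(19, 24)) - r = -16*(19² + 24²) - 1*337895/6 = -16*(361 + 576) - 337895/6 = -16*937 - 337895/6 = -14992 - 337895/6 = -427847/6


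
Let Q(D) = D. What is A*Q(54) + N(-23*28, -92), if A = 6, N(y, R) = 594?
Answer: 918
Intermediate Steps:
A*Q(54) + N(-23*28, -92) = 6*54 + 594 = 324 + 594 = 918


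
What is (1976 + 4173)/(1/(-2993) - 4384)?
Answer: -18403957/13121313 ≈ -1.4026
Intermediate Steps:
(1976 + 4173)/(1/(-2993) - 4384) = 6149/(-1/2993 - 4384) = 6149/(-13121313/2993) = 6149*(-2993/13121313) = -18403957/13121313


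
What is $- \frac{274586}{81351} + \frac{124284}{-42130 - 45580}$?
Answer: $- \frac{17097282872}{3567648105} \approx -4.7923$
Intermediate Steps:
$- \frac{274586}{81351} + \frac{124284}{-42130 - 45580} = \left(-274586\right) \frac{1}{81351} + \frac{124284}{-42130 - 45580} = - \frac{274586}{81351} + \frac{124284}{-87710} = - \frac{274586}{81351} + 124284 \left(- \frac{1}{87710}\right) = - \frac{274586}{81351} - \frac{62142}{43855} = - \frac{17097282872}{3567648105}$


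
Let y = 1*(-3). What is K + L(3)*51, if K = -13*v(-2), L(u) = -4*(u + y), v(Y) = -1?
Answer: 13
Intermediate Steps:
y = -3
L(u) = 12 - 4*u (L(u) = -4*(u - 3) = -4*(-3 + u) = 12 - 4*u)
K = 13 (K = -13*(-1) = 13)
K + L(3)*51 = 13 + (12 - 4*3)*51 = 13 + (12 - 12)*51 = 13 + 0*51 = 13 + 0 = 13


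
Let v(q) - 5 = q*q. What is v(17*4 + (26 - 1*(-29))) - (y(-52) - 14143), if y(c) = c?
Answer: 29329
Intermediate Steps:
v(q) = 5 + q² (v(q) = 5 + q*q = 5 + q²)
v(17*4 + (26 - 1*(-29))) - (y(-52) - 14143) = (5 + (17*4 + (26 - 1*(-29)))²) - (-52 - 14143) = (5 + (68 + (26 + 29))²) - 1*(-14195) = (5 + (68 + 55)²) + 14195 = (5 + 123²) + 14195 = (5 + 15129) + 14195 = 15134 + 14195 = 29329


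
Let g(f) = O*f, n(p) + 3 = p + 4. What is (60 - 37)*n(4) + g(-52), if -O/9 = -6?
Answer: -2693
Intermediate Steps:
O = 54 (O = -9*(-6) = 54)
n(p) = 1 + p (n(p) = -3 + (p + 4) = -3 + (4 + p) = 1 + p)
g(f) = 54*f
(60 - 37)*n(4) + g(-52) = (60 - 37)*(1 + 4) + 54*(-52) = 23*5 - 2808 = 115 - 2808 = -2693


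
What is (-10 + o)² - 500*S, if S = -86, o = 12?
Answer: 43004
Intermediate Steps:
(-10 + o)² - 500*S = (-10 + 12)² - 500*(-86) = 2² + 43000 = 4 + 43000 = 43004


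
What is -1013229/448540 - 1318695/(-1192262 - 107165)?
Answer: -725129664483/582844986580 ≈ -1.2441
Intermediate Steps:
-1013229/448540 - 1318695/(-1192262 - 107165) = -1013229*1/448540 - 1318695/(-1299427) = -1013229/448540 - 1318695*(-1/1299427) = -1013229/448540 + 1318695/1299427 = -725129664483/582844986580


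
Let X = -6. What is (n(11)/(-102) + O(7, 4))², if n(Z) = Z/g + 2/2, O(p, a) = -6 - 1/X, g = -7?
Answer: 1923769/56644 ≈ 33.962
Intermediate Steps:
O(p, a) = -35/6 (O(p, a) = -6 - 1/(-6) = -6 - 1*(-⅙) = -6 + ⅙ = -35/6)
n(Z) = 1 - Z/7 (n(Z) = Z/(-7) + 2/2 = Z*(-⅐) + 2*(½) = -Z/7 + 1 = 1 - Z/7)
(n(11)/(-102) + O(7, 4))² = ((1 - ⅐*11)/(-102) - 35/6)² = ((1 - 11/7)*(-1/102) - 35/6)² = (-4/7*(-1/102) - 35/6)² = (2/357 - 35/6)² = (-1387/238)² = 1923769/56644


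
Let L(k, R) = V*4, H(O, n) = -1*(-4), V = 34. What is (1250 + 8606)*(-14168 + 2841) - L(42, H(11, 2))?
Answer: -111639048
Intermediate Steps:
H(O, n) = 4
L(k, R) = 136 (L(k, R) = 34*4 = 136)
(1250 + 8606)*(-14168 + 2841) - L(42, H(11, 2)) = (1250 + 8606)*(-14168 + 2841) - 1*136 = 9856*(-11327) - 136 = -111638912 - 136 = -111639048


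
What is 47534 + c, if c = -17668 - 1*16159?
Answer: 13707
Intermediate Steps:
c = -33827 (c = -17668 - 16159 = -33827)
47534 + c = 47534 - 33827 = 13707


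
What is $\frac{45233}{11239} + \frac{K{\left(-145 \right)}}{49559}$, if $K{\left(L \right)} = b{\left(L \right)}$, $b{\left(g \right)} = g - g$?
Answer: $\frac{45233}{11239} \approx 4.0246$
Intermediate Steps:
$b{\left(g \right)} = 0$
$K{\left(L \right)} = 0$
$\frac{45233}{11239} + \frac{K{\left(-145 \right)}}{49559} = \frac{45233}{11239} + \frac{0}{49559} = 45233 \cdot \frac{1}{11239} + 0 \cdot \frac{1}{49559} = \frac{45233}{11239} + 0 = \frac{45233}{11239}$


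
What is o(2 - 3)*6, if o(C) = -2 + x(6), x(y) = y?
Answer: 24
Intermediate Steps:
o(C) = 4 (o(C) = -2 + 6 = 4)
o(2 - 3)*6 = 4*6 = 24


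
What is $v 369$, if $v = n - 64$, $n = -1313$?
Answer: $-508113$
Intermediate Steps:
$v = -1377$ ($v = -1313 - 64 = -1377$)
$v 369 = \left(-1377\right) 369 = -508113$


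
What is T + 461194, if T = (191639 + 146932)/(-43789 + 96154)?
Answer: 8050254127/17455 ≈ 4.6120e+5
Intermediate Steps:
T = 112857/17455 (T = 338571/52365 = 338571*(1/52365) = 112857/17455 ≈ 6.4656)
T + 461194 = 112857/17455 + 461194 = 8050254127/17455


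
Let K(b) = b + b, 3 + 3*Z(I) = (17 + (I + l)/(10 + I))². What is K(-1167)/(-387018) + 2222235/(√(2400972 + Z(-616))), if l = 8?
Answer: 389/64503 + 673337205*√1983965989926/661321996642 ≈ 1434.1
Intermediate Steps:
Z(I) = -1 + (17 + (8 + I)/(10 + I))²/3 (Z(I) = -1 + (17 + (I + 8)/(10 + I))²/3 = -1 + (17 + (8 + I)/(10 + I))²/3)
K(b) = 2*b
K(-1167)/(-387018) + 2222235/(√(2400972 + Z(-616))) = (2*(-1167))/(-387018) + 2222235/(√(2400972 + (31384 + 321*(-616)² + 6348*(-616))/(3*(100 + (-616)² + 20*(-616))))) = -2334*(-1/387018) + 2222235/(√(2400972 + (31384 + 321*379456 - 3910368)/(3*(100 + 379456 - 12320)))) = 389/64503 + 2222235/(√(2400972 + (⅓)*(31384 + 121805376 - 3910368)/367236)) = 389/64503 + 2222235/(√(2400972 + (⅓)*(1/367236)*117926392)) = 389/64503 + 2222235/(√(2400972 + 29481598/275427)) = 389/64503 + 2222235/(√(661321996642/275427)) = 389/64503 + 2222235/((√1983965989926/909)) = 389/64503 + 2222235*(303*√1983965989926/661321996642) = 389/64503 + 673337205*√1983965989926/661321996642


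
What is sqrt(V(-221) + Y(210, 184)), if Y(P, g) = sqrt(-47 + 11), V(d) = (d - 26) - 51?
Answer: sqrt(-298 + 6*I) ≈ 0.1738 + 17.264*I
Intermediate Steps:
V(d) = -77 + d (V(d) = (-26 + d) - 51 = -77 + d)
Y(P, g) = 6*I (Y(P, g) = sqrt(-36) = 6*I)
sqrt(V(-221) + Y(210, 184)) = sqrt((-77 - 221) + 6*I) = sqrt(-298 + 6*I)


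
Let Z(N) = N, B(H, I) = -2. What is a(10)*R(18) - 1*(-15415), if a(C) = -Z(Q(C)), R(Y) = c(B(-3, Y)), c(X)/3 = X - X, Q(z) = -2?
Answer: 15415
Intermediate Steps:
c(X) = 0 (c(X) = 3*(X - X) = 3*0 = 0)
R(Y) = 0
a(C) = 2 (a(C) = -1*(-2) = 2)
a(10)*R(18) - 1*(-15415) = 2*0 - 1*(-15415) = 0 + 15415 = 15415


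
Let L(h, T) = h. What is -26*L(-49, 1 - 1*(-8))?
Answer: 1274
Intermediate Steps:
-26*L(-49, 1 - 1*(-8)) = -26*(-49) = 1274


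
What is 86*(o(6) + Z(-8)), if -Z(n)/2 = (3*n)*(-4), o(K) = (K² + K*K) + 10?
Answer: -9460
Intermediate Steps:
o(K) = 10 + 2*K² (o(K) = (K² + K²) + 10 = 2*K² + 10 = 10 + 2*K²)
Z(n) = 24*n (Z(n) = -2*3*n*(-4) = -(-24)*n = 24*n)
86*(o(6) + Z(-8)) = 86*((10 + 2*6²) + 24*(-8)) = 86*((10 + 2*36) - 192) = 86*((10 + 72) - 192) = 86*(82 - 192) = 86*(-110) = -9460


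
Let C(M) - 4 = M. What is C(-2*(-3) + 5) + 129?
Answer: 144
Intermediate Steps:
C(M) = 4 + M
C(-2*(-3) + 5) + 129 = (4 + (-2*(-3) + 5)) + 129 = (4 + (6 + 5)) + 129 = (4 + 11) + 129 = 15 + 129 = 144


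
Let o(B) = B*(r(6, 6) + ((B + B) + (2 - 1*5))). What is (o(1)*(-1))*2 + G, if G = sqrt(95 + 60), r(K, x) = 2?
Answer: -2 + sqrt(155) ≈ 10.450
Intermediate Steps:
o(B) = B*(-1 + 2*B) (o(B) = B*(2 + ((B + B) + (2 - 1*5))) = B*(2 + (2*B + (2 - 5))) = B*(2 + (2*B - 3)) = B*(2 + (-3 + 2*B)) = B*(-1 + 2*B))
G = sqrt(155) ≈ 12.450
(o(1)*(-1))*2 + G = ((1*(-1 + 2*1))*(-1))*2 + sqrt(155) = ((1*(-1 + 2))*(-1))*2 + sqrt(155) = ((1*1)*(-1))*2 + sqrt(155) = (1*(-1))*2 + sqrt(155) = -1*2 + sqrt(155) = -2 + sqrt(155)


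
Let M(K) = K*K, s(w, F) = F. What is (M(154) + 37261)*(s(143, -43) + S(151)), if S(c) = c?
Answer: 6585516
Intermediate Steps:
M(K) = K**2
(M(154) + 37261)*(s(143, -43) + S(151)) = (154**2 + 37261)*(-43 + 151) = (23716 + 37261)*108 = 60977*108 = 6585516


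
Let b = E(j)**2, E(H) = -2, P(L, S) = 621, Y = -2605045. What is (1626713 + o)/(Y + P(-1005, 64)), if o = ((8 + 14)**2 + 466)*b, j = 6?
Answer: -1630513/2604424 ≈ -0.62605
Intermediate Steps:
b = 4 (b = (-2)**2 = 4)
o = 3800 (o = ((8 + 14)**2 + 466)*4 = (22**2 + 466)*4 = (484 + 466)*4 = 950*4 = 3800)
(1626713 + o)/(Y + P(-1005, 64)) = (1626713 + 3800)/(-2605045 + 621) = 1630513/(-2604424) = 1630513*(-1/2604424) = -1630513/2604424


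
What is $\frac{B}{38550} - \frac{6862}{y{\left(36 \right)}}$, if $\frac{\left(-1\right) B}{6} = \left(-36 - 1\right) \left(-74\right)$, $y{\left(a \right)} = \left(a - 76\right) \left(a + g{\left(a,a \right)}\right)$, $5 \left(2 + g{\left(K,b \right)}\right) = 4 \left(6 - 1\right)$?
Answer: $\frac{3992659}{976600} \approx 4.0883$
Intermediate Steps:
$g{\left(K,b \right)} = 2$ ($g{\left(K,b \right)} = -2 + \frac{4 \left(6 - 1\right)}{5} = -2 + \frac{4 \cdot 5}{5} = -2 + \frac{1}{5} \cdot 20 = -2 + 4 = 2$)
$y{\left(a \right)} = \left(-76 + a\right) \left(2 + a\right)$ ($y{\left(a \right)} = \left(a - 76\right) \left(a + 2\right) = \left(-76 + a\right) \left(2 + a\right)$)
$B = -16428$ ($B = - 6 \left(-36 - 1\right) \left(-74\right) = - 6 \left(\left(-37\right) \left(-74\right)\right) = \left(-6\right) 2738 = -16428$)
$\frac{B}{38550} - \frac{6862}{y{\left(36 \right)}} = - \frac{16428}{38550} - \frac{6862}{-152 + 36^{2} - 2664} = \left(-16428\right) \frac{1}{38550} - \frac{6862}{-152 + 1296 - 2664} = - \frac{2738}{6425} - \frac{6862}{-1520} = - \frac{2738}{6425} - - \frac{3431}{760} = - \frac{2738}{6425} + \frac{3431}{760} = \frac{3992659}{976600}$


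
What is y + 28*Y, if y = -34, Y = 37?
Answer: 1002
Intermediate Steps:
y + 28*Y = -34 + 28*37 = -34 + 1036 = 1002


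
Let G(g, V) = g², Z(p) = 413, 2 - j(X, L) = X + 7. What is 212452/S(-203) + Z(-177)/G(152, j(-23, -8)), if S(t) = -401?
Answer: -4908325395/9264704 ≈ -529.79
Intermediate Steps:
j(X, L) = -5 - X (j(X, L) = 2 - (X + 7) = 2 - (7 + X) = 2 + (-7 - X) = -5 - X)
212452/S(-203) + Z(-177)/G(152, j(-23, -8)) = 212452/(-401) + 413/(152²) = 212452*(-1/401) + 413/23104 = -212452/401 + 413*(1/23104) = -212452/401 + 413/23104 = -4908325395/9264704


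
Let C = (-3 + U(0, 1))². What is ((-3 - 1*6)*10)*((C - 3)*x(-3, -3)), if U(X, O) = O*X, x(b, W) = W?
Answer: 1620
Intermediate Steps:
C = 9 (C = (-3 + 1*0)² = (-3 + 0)² = (-3)² = 9)
((-3 - 1*6)*10)*((C - 3)*x(-3, -3)) = ((-3 - 1*6)*10)*((9 - 3)*(-3)) = ((-3 - 6)*10)*(6*(-3)) = -9*10*(-18) = -90*(-18) = 1620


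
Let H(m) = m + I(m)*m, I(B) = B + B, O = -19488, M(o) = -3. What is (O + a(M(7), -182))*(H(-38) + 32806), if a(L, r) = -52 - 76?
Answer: -699428096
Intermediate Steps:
a(L, r) = -128
I(B) = 2*B
H(m) = m + 2*m² (H(m) = m + (2*m)*m = m + 2*m²)
(O + a(M(7), -182))*(H(-38) + 32806) = (-19488 - 128)*(-38*(1 + 2*(-38)) + 32806) = -19616*(-38*(1 - 76) + 32806) = -19616*(-38*(-75) + 32806) = -19616*(2850 + 32806) = -19616*35656 = -699428096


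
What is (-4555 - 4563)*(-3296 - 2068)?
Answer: 48908952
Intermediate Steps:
(-4555 - 4563)*(-3296 - 2068) = -9118*(-5364) = 48908952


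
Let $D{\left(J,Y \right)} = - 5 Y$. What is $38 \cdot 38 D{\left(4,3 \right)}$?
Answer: $-21660$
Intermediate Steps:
$38 \cdot 38 D{\left(4,3 \right)} = 38 \cdot 38 \left(\left(-5\right) 3\right) = 1444 \left(-15\right) = -21660$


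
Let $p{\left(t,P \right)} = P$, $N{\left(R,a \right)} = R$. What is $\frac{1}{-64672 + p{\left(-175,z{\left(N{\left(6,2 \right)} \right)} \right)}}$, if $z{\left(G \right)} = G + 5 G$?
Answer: $- \frac{1}{64636} \approx -1.5471 \cdot 10^{-5}$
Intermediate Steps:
$z{\left(G \right)} = 6 G$
$\frac{1}{-64672 + p{\left(-175,z{\left(N{\left(6,2 \right)} \right)} \right)}} = \frac{1}{-64672 + 6 \cdot 6} = \frac{1}{-64672 + 36} = \frac{1}{-64636} = - \frac{1}{64636}$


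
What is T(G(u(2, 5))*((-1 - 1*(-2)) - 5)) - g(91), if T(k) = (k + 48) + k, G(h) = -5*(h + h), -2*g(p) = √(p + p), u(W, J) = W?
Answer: 208 + √182/2 ≈ 214.75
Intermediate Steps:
g(p) = -√2*√p/2 (g(p) = -√(p + p)/2 = -√2*√p/2)
G(h) = -10*h
T(k) = 48 + 2*k (T(k) = (48 + k) + k = 48 + 2*k)
T(G(u(2, 5))*((-1 - 1*(-2)) - 5)) - g(91) = (48 + 2*((-10*2)*((-1 - 1*(-2)) - 5))) - (-1)*√2*√91/2 = (48 + 2*(-20*((-1 + 2) - 5))) - (-1)*√182/2 = (48 + 2*(-20*(1 - 5))) + √182/2 = (48 + 2*(-20*(-4))) + √182/2 = (48 + 2*80) + √182/2 = (48 + 160) + √182/2 = 208 + √182/2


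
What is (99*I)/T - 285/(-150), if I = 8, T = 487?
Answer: 17173/4870 ≈ 3.5263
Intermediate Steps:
(99*I)/T - 285/(-150) = (99*8)/487 - 285/(-150) = 792*(1/487) - 285*(-1/150) = 792/487 + 19/10 = 17173/4870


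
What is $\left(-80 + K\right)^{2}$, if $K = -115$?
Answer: $38025$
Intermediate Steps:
$\left(-80 + K\right)^{2} = \left(-80 - 115\right)^{2} = \left(-195\right)^{2} = 38025$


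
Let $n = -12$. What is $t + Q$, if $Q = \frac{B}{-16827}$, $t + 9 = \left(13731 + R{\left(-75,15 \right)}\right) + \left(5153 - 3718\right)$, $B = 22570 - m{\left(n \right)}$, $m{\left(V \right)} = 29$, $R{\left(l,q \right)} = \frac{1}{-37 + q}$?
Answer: $\frac{5610517729}{370194} \approx 15156.0$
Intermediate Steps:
$B = 22541$ ($B = 22570 - 29 = 22541$)
$t = \frac{333453}{22}$ ($t = -9 + \left(\left(13731 + \frac{1}{-37 + 15}\right) + \left(5153 - 3718\right)\right) = -9 + \left(\left(13731 + \frac{1}{-22}\right) + 1435\right) = -9 + \left(\left(13731 - \frac{1}{22}\right) + 1435\right) = -9 + \left(\frac{302081}{22} + 1435\right) = -9 + \frac{333651}{22} = \frac{333453}{22} \approx 15157.0$)
$Q = - \frac{22541}{16827}$ ($Q = \frac{22541}{-16827} = 22541 \left(- \frac{1}{16827}\right) = - \frac{22541}{16827} \approx -1.3396$)
$t + Q = \frac{333453}{22} - \frac{22541}{16827} = \frac{5610517729}{370194}$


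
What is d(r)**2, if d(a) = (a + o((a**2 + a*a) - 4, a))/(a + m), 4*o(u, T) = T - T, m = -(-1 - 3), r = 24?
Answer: 36/49 ≈ 0.73469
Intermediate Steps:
m = 4 (m = -1*(-4) = 4)
o(u, T) = 0 (o(u, T) = (T - T)/4 = (1/4)*0 = 0)
d(a) = a/(4 + a) (d(a) = (a + 0)/(a + 4) = a/(4 + a))
d(r)**2 = (24/(4 + 24))**2 = (24/28)**2 = (24*(1/28))**2 = (6/7)**2 = 36/49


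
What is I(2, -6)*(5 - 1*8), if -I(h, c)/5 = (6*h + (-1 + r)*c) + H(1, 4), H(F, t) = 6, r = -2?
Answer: 540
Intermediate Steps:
I(h, c) = -30 - 30*h + 15*c (I(h, c) = -5*((6*h + (-1 - 2)*c) + 6) = -5*((6*h - 3*c) + 6) = -5*((-3*c + 6*h) + 6) = -5*(6 - 3*c + 6*h) = -30 - 30*h + 15*c)
I(2, -6)*(5 - 1*8) = (-30 - 30*2 + 15*(-6))*(5 - 1*8) = (-30 - 60 - 90)*(5 - 8) = -180*(-3) = 540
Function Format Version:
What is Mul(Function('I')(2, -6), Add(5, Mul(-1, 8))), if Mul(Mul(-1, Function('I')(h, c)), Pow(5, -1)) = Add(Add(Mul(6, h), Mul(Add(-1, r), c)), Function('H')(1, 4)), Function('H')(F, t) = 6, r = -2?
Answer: 540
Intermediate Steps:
Function('I')(h, c) = Add(-30, Mul(-30, h), Mul(15, c)) (Function('I')(h, c) = Mul(-5, Add(Add(Mul(6, h), Mul(Add(-1, -2), c)), 6)) = Mul(-5, Add(Add(Mul(6, h), Mul(-3, c)), 6)) = Mul(-5, Add(Add(Mul(-3, c), Mul(6, h)), 6)) = Mul(-5, Add(6, Mul(-3, c), Mul(6, h))) = Add(-30, Mul(-30, h), Mul(15, c)))
Mul(Function('I')(2, -6), Add(5, Mul(-1, 8))) = Mul(Add(-30, Mul(-30, 2), Mul(15, -6)), Add(5, Mul(-1, 8))) = Mul(Add(-30, -60, -90), Add(5, -8)) = Mul(-180, -3) = 540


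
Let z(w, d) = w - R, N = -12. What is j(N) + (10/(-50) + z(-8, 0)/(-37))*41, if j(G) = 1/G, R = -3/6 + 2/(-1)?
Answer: -4859/2220 ≈ -2.1887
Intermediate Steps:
R = -5/2 (R = -3*1/6 + 2*(-1) = -1/2 - 2 = -5/2 ≈ -2.5000)
z(w, d) = 5/2 + w (z(w, d) = w - 1*(-5/2) = w + 5/2 = 5/2 + w)
j(G) = 1/G
j(N) + (10/(-50) + z(-8, 0)/(-37))*41 = 1/(-12) + (10/(-50) + (5/2 - 8)/(-37))*41 = -1/12 + (10*(-1/50) - 11/2*(-1/37))*41 = -1/12 + (-1/5 + 11/74)*41 = -1/12 - 19/370*41 = -1/12 - 779/370 = -4859/2220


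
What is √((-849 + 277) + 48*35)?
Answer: 2*√277 ≈ 33.287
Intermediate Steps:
√((-849 + 277) + 48*35) = √(-572 + 1680) = √1108 = 2*√277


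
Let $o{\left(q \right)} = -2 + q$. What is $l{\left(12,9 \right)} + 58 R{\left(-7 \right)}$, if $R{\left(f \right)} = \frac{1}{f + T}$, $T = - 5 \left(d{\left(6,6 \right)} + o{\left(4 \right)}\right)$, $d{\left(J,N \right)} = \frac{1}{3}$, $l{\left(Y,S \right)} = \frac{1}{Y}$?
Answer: $- \frac{127}{42} \approx -3.0238$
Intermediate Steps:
$d{\left(J,N \right)} = \frac{1}{3}$
$T = - \frac{35}{3}$ ($T = - 5 \left(\frac{1}{3} + \left(-2 + 4\right)\right) = - 5 \left(\frac{1}{3} + 2\right) = \left(-5\right) \frac{7}{3} = - \frac{35}{3} \approx -11.667$)
$R{\left(f \right)} = \frac{1}{- \frac{35}{3} + f}$ ($R{\left(f \right)} = \frac{1}{f - \frac{35}{3}} = \frac{1}{- \frac{35}{3} + f}$)
$l{\left(12,9 \right)} + 58 R{\left(-7 \right)} = \frac{1}{12} + 58 \frac{3}{-35 + 3 \left(-7\right)} = \frac{1}{12} + 58 \frac{3}{-35 - 21} = \frac{1}{12} + 58 \frac{3}{-56} = \frac{1}{12} + 58 \cdot 3 \left(- \frac{1}{56}\right) = \frac{1}{12} + 58 \left(- \frac{3}{56}\right) = \frac{1}{12} - \frac{87}{28} = - \frac{127}{42}$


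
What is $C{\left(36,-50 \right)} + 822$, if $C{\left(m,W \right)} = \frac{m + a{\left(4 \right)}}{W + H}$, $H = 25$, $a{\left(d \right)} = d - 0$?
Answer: $\frac{4102}{5} \approx 820.4$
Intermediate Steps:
$a{\left(d \right)} = d$ ($a{\left(d \right)} = d + 0 = d$)
$C{\left(m,W \right)} = \frac{4 + m}{25 + W}$ ($C{\left(m,W \right)} = \frac{m + 4}{W + 25} = \frac{4 + m}{25 + W}$)
$C{\left(36,-50 \right)} + 822 = \frac{4 + 36}{25 - 50} + 822 = \frac{1}{-25} \cdot 40 + 822 = \left(- \frac{1}{25}\right) 40 + 822 = - \frac{8}{5} + 822 = \frac{4102}{5}$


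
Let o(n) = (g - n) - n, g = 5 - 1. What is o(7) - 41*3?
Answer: -133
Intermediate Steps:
g = 4
o(n) = 4 - 2*n (o(n) = (4 - n) - n = 4 - 2*n)
o(7) - 41*3 = (4 - 2*7) - 41*3 = (4 - 14) - 123 = -10 - 123 = -133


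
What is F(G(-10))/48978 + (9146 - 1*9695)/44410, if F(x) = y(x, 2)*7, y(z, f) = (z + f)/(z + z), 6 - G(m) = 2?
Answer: -17770513/1450075320 ≈ -0.012255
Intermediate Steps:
G(m) = 4 (G(m) = 6 - 1*2 = 6 - 2 = 4)
y(z, f) = (f + z)/(2*z) (y(z, f) = (f + z)/((2*z)) = (f + z)*(1/(2*z)) = (f + z)/(2*z))
F(x) = 7*(2 + x)/(2*x) (F(x) = ((2 + x)/(2*x))*7 = 7*(2 + x)/(2*x))
F(G(-10))/48978 + (9146 - 1*9695)/44410 = (7/2 + 7/4)/48978 + (9146 - 1*9695)/44410 = (7/2 + 7*(¼))*(1/48978) + (9146 - 9695)*(1/44410) = (7/2 + 7/4)*(1/48978) - 549*1/44410 = (21/4)*(1/48978) - 549/44410 = 7/65304 - 549/44410 = -17770513/1450075320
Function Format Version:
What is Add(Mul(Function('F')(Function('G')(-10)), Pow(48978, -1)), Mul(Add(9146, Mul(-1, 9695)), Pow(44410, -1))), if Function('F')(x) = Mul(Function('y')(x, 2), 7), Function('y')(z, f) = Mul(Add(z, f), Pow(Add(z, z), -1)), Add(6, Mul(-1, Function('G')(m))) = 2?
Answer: Rational(-17770513, 1450075320) ≈ -0.012255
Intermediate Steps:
Function('G')(m) = 4 (Function('G')(m) = Add(6, Mul(-1, 2)) = Add(6, -2) = 4)
Function('y')(z, f) = Mul(Rational(1, 2), Pow(z, -1), Add(f, z)) (Function('y')(z, f) = Mul(Add(f, z), Pow(Mul(2, z), -1)) = Mul(Add(f, z), Mul(Rational(1, 2), Pow(z, -1))) = Mul(Rational(1, 2), Pow(z, -1), Add(f, z)))
Function('F')(x) = Mul(Rational(7, 2), Pow(x, -1), Add(2, x)) (Function('F')(x) = Mul(Mul(Rational(1, 2), Pow(x, -1), Add(2, x)), 7) = Mul(Rational(7, 2), Pow(x, -1), Add(2, x)))
Add(Mul(Function('F')(Function('G')(-10)), Pow(48978, -1)), Mul(Add(9146, Mul(-1, 9695)), Pow(44410, -1))) = Add(Mul(Add(Rational(7, 2), Mul(7, Pow(4, -1))), Pow(48978, -1)), Mul(Add(9146, Mul(-1, 9695)), Pow(44410, -1))) = Add(Mul(Add(Rational(7, 2), Mul(7, Rational(1, 4))), Rational(1, 48978)), Mul(Add(9146, -9695), Rational(1, 44410))) = Add(Mul(Add(Rational(7, 2), Rational(7, 4)), Rational(1, 48978)), Mul(-549, Rational(1, 44410))) = Add(Mul(Rational(21, 4), Rational(1, 48978)), Rational(-549, 44410)) = Add(Rational(7, 65304), Rational(-549, 44410)) = Rational(-17770513, 1450075320)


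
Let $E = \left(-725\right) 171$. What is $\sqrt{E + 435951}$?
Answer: $6 \sqrt{8666} \approx 558.55$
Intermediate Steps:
$E = -123975$
$\sqrt{E + 435951} = \sqrt{-123975 + 435951} = \sqrt{311976} = 6 \sqrt{8666}$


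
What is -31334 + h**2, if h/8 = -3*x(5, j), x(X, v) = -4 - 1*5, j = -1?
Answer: 15322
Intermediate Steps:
x(X, v) = -9 (x(X, v) = -4 - 5 = -9)
h = 216 (h = 8*(-3*(-9)) = 8*27 = 216)
-31334 + h**2 = -31334 + 216**2 = -31334 + 46656 = 15322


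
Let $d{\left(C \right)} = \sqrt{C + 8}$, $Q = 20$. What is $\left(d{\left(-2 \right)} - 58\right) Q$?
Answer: $-1160 + 20 \sqrt{6} \approx -1111.0$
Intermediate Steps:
$d{\left(C \right)} = \sqrt{8 + C}$
$\left(d{\left(-2 \right)} - 58\right) Q = \left(\sqrt{8 - 2} - 58\right) 20 = \left(\sqrt{6} - 58\right) 20 = \left(-58 + \sqrt{6}\right) 20 = -1160 + 20 \sqrt{6}$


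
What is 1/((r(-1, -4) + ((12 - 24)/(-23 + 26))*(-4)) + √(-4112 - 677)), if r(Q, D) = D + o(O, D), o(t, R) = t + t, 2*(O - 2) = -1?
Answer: 15/5014 - I*√4789/5014 ≈ 0.0029916 - 0.013802*I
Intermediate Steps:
O = 3/2 (O = 2 + (½)*(-1) = 2 - ½ = 3/2 ≈ 1.5000)
o(t, R) = 2*t
r(Q, D) = 3 + D (r(Q, D) = D + 2*(3/2) = D + 3 = 3 + D)
1/((r(-1, -4) + ((12 - 24)/(-23 + 26))*(-4)) + √(-4112 - 677)) = 1/(((3 - 4) + ((12 - 24)/(-23 + 26))*(-4)) + √(-4112 - 677)) = 1/((-1 - 12/3*(-4)) + √(-4789)) = 1/((-1 - 12*⅓*(-4)) + I*√4789) = 1/((-1 - 4*(-4)) + I*√4789) = 1/((-1 + 16) + I*√4789) = 1/(15 + I*√4789)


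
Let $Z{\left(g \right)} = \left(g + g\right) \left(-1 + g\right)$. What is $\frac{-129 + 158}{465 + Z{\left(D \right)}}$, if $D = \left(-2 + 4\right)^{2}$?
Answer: $\frac{29}{489} \approx 0.059305$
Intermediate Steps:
$D = 4$ ($D = 2^{2} = 4$)
$Z{\left(g \right)} = 2 g \left(-1 + g\right)$
$\frac{-129 + 158}{465 + Z{\left(D \right)}} = \frac{-129 + 158}{465 + 2 \cdot 4 \left(-1 + 4\right)} = \frac{29}{465 + 2 \cdot 4 \cdot 3} = \frac{29}{465 + 24} = \frac{29}{489}$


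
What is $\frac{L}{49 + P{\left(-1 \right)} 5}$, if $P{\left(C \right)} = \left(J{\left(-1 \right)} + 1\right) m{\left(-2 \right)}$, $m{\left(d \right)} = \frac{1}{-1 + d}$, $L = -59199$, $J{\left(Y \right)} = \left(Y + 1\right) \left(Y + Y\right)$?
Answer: $- \frac{177597}{142} \approx -1250.7$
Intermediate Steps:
$J{\left(Y \right)} = 2 Y \left(1 + Y\right)$ ($J{\left(Y \right)} = \left(1 + Y\right) 2 Y = 2 Y \left(1 + Y\right)$)
$P{\left(C \right)} = - \frac{1}{3}$ ($P{\left(C \right)} = \frac{2 \left(-1\right) \left(1 - 1\right) + 1}{-1 - 2} = \frac{2 \left(-1\right) 0 + 1}{-3} = \left(0 + 1\right) \left(- \frac{1}{3}\right) = 1 \left(- \frac{1}{3}\right) = - \frac{1}{3}$)
$\frac{L}{49 + P{\left(-1 \right)} 5} = - \frac{59199}{49 - \frac{5}{3}} = - \frac{59199}{\frac{142}{3}} = \left(-59199\right) \frac{3}{142} = - \frac{177597}{142}$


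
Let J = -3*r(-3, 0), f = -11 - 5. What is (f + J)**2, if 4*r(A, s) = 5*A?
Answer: 361/16 ≈ 22.563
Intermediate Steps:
r(A, s) = 5*A/4 (r(A, s) = (5*A)/4 = 5*A/4)
f = -16
J = 45/4 (J = -15*(-3)/4 = -3*(-15/4) = 45/4 ≈ 11.250)
(f + J)**2 = (-16 + 45/4)**2 = (-19/4)**2 = 361/16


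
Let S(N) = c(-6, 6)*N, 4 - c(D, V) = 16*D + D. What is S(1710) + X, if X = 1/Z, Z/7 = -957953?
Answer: 1215469925459/6705671 ≈ 1.8126e+5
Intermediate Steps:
c(D, V) = 4 - 17*D (c(D, V) = 4 - (16*D + D) = 4 - 17*D)
Z = -6705671 (Z = 7*(-957953) = -6705671)
X = -1/6705671 (X = 1/(-6705671) = -1/6705671 ≈ -1.4913e-7)
S(N) = 106*N (S(N) = (4 - 17*(-6))*N = (4 + 102)*N = 106*N)
S(1710) + X = 106*1710 - 1/6705671 = 181260 - 1/6705671 = 1215469925459/6705671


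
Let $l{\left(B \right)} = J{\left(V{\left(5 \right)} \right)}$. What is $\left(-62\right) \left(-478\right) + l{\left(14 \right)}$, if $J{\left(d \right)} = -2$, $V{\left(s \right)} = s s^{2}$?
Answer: $29634$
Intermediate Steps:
$V{\left(s \right)} = s^{3}$
$l{\left(B \right)} = -2$
$\left(-62\right) \left(-478\right) + l{\left(14 \right)} = \left(-62\right) \left(-478\right) - 2 = 29636 - 2 = 29634$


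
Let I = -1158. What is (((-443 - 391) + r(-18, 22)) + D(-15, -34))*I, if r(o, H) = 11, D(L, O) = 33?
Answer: 914820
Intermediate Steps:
(((-443 - 391) + r(-18, 22)) + D(-15, -34))*I = (((-443 - 391) + 11) + 33)*(-1158) = ((-834 + 11) + 33)*(-1158) = (-823 + 33)*(-1158) = -790*(-1158) = 914820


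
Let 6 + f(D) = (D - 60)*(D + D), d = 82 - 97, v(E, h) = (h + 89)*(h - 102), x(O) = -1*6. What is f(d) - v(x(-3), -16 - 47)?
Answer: 6534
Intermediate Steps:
x(O) = -6
v(E, h) = (-102 + h)*(89 + h) (v(E, h) = (89 + h)*(-102 + h) = (-102 + h)*(89 + h))
d = -15
f(D) = -6 + 2*D*(-60 + D) (f(D) = -6 + (D - 60)*(D + D) = -6 + (-60 + D)*(2*D) = -6 + 2*D*(-60 + D))
f(d) - v(x(-3), -16 - 47) = (-6 - 120*(-15) + 2*(-15)**2) - (-9078 + (-16 - 47)**2 - 13*(-16 - 47)) = (-6 + 1800 + 2*225) - (-9078 + (-63)**2 - 13*(-63)) = (-6 + 1800 + 450) - (-9078 + 3969 + 819) = 2244 - 1*(-4290) = 2244 + 4290 = 6534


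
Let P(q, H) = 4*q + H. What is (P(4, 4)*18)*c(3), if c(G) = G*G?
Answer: 3240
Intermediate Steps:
P(q, H) = H + 4*q
c(G) = G²
(P(4, 4)*18)*c(3) = ((4 + 4*4)*18)*3² = ((4 + 16)*18)*9 = (20*18)*9 = 360*9 = 3240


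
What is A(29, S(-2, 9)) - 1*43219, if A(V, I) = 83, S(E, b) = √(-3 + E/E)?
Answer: -43136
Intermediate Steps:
S(E, b) = I*√2 (S(E, b) = √(-3 + 1) = √(-2) = I*√2)
A(29, S(-2, 9)) - 1*43219 = 83 - 1*43219 = 83 - 43219 = -43136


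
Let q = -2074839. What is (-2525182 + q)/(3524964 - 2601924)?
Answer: -4600021/923040 ≈ -4.9836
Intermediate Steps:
(-2525182 + q)/(3524964 - 2601924) = (-2525182 - 2074839)/(3524964 - 2601924) = -4600021/923040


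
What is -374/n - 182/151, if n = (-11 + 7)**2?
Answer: -29693/1208 ≈ -24.580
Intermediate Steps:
n = 16 (n = (-4)**2 = 16)
-374/n - 182/151 = -374/16 - 182/151 = -374*1/16 - 182*1/151 = -187/8 - 182/151 = -29693/1208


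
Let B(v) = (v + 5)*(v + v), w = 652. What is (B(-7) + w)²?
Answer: 462400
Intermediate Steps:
B(v) = 2*v*(5 + v) (B(v) = (5 + v)*(2*v) = 2*v*(5 + v))
(B(-7) + w)² = (2*(-7)*(5 - 7) + 652)² = (2*(-7)*(-2) + 652)² = (28 + 652)² = 680² = 462400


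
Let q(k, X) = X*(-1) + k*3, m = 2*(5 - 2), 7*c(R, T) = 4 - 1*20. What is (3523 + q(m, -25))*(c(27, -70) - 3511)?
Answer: -87698638/7 ≈ -1.2528e+7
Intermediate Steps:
c(R, T) = -16/7 (c(R, T) = (4 - 1*20)/7 = (4 - 20)/7 = (⅐)*(-16) = -16/7)
m = 6 (m = 2*3 = 6)
q(k, X) = -X + 3*k
(3523 + q(m, -25))*(c(27, -70) - 3511) = (3523 + (-1*(-25) + 3*6))*(-16/7 - 3511) = (3523 + (25 + 18))*(-24593/7) = (3523 + 43)*(-24593/7) = 3566*(-24593/7) = -87698638/7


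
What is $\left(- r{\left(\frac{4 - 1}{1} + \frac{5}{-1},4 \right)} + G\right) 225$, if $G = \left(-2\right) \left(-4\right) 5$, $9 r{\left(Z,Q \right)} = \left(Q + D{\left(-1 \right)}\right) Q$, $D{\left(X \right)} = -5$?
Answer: $9100$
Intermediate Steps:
$r{\left(Z,Q \right)} = \frac{Q \left(-5 + Q\right)}{9}$ ($r{\left(Z,Q \right)} = \frac{\left(Q - 5\right) Q}{9} = \frac{\left(-5 + Q\right) Q}{9} = \frac{Q \left(-5 + Q\right)}{9}$)
$G = 40$ ($G = 8 \cdot 5 = 40$)
$\left(- r{\left(\frac{4 - 1}{1} + \frac{5}{-1},4 \right)} + G\right) 225 = \left(- \frac{4 \left(-5 + 4\right)}{9} + 40\right) 225 = \left(- \frac{4 \left(-1\right)}{9} + 40\right) 225 = \left(\left(-1\right) \left(- \frac{4}{9}\right) + 40\right) 225 = \left(\frac{4}{9} + 40\right) 225 = \frac{364}{9} \cdot 225 = 9100$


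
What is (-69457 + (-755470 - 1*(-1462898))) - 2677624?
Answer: -2039653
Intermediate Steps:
(-69457 + (-755470 - 1*(-1462898))) - 2677624 = (-69457 + (-755470 + 1462898)) - 2677624 = (-69457 + 707428) - 2677624 = 637971 - 2677624 = -2039653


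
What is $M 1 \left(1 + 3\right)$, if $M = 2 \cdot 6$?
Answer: $48$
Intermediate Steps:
$M = 12$
$M 1 \left(1 + 3\right) = 12 \cdot 1 \left(1 + 3\right) = 12 \cdot 1 \cdot 4 = 12 \cdot 4 = 48$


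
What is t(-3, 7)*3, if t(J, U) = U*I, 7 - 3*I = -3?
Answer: 70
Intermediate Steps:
I = 10/3 (I = 7/3 - 1/3*(-3) = 7/3 + 1 = 10/3 ≈ 3.3333)
t(J, U) = 10*U/3 (t(J, U) = U*(10/3) = 10*U/3)
t(-3, 7)*3 = ((10/3)*7)*3 = (70/3)*3 = 70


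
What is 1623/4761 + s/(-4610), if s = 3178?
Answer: -1274738/3658035 ≈ -0.34848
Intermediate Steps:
1623/4761 + s/(-4610) = 1623/4761 + 3178/(-4610) = 1623*(1/4761) + 3178*(-1/4610) = 541/1587 - 1589/2305 = -1274738/3658035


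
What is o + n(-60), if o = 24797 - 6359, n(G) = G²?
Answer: 22038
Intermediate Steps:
o = 18438
o + n(-60) = 18438 + (-60)² = 18438 + 3600 = 22038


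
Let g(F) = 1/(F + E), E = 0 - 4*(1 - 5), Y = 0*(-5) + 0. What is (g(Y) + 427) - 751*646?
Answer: -7755503/16 ≈ -4.8472e+5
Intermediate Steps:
Y = 0 (Y = 0 + 0 = 0)
E = 16 (E = 0 - 4*(-4) = 0 + 16 = 16)
g(F) = 1/(16 + F) (g(F) = 1/(F + 16) = 1/(16 + F))
(g(Y) + 427) - 751*646 = (1/(16 + 0) + 427) - 751*646 = (1/16 + 427) - 485146 = 6833/16 - 485146 = -7755503/16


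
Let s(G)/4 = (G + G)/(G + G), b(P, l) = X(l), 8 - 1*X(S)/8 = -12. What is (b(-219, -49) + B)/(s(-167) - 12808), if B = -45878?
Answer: 22859/6402 ≈ 3.5706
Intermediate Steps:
X(S) = 160 (X(S) = 64 - 8*(-12) = 64 + 96 = 160)
b(P, l) = 160
s(G) = 4 (s(G) = 4*((G + G)/(G + G)) = 4*((2*G)/((2*G))) = 4*((2*G)*(1/(2*G))) = 4*1 = 4)
(b(-219, -49) + B)/(s(-167) - 12808) = (160 - 45878)/(4 - 12808) = -45718/(-12804) = -45718*(-1/12804) = 22859/6402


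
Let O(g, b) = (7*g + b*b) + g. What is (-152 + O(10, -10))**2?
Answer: 784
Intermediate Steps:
O(g, b) = b**2 + 8*g (O(g, b) = (7*g + b**2) + g = (b**2 + 7*g) + g = b**2 + 8*g)
(-152 + O(10, -10))**2 = (-152 + ((-10)**2 + 8*10))**2 = (-152 + (100 + 80))**2 = (-152 + 180)**2 = 28**2 = 784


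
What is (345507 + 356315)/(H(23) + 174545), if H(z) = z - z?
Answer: 701822/174545 ≈ 4.0209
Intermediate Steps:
H(z) = 0
(345507 + 356315)/(H(23) + 174545) = (345507 + 356315)/(0 + 174545) = 701822/174545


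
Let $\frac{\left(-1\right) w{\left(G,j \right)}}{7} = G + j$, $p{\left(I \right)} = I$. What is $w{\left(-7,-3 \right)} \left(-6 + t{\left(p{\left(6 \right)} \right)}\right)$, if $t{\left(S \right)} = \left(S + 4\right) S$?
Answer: $3780$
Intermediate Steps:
$t{\left(S \right)} = S \left(4 + S\right)$ ($t{\left(S \right)} = \left(4 + S\right) S = S \left(4 + S\right)$)
$w{\left(G,j \right)} = - 7 G - 7 j$ ($w{\left(G,j \right)} = - 7 \left(G + j\right) = - 7 G - 7 j$)
$w{\left(-7,-3 \right)} \left(-6 + t{\left(p{\left(6 \right)} \right)}\right) = \left(\left(-7\right) \left(-7\right) - -21\right) \left(-6 + 6 \left(4 + 6\right)\right) = \left(49 + 21\right) \left(-6 + 6 \cdot 10\right) = 70 \left(-6 + 60\right) = 70 \cdot 54 = 3780$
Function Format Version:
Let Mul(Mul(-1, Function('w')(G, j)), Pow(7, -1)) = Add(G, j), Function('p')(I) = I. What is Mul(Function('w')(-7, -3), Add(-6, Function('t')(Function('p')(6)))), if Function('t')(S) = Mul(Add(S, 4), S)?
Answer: 3780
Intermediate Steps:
Function('t')(S) = Mul(S, Add(4, S)) (Function('t')(S) = Mul(Add(4, S), S) = Mul(S, Add(4, S)))
Function('w')(G, j) = Add(Mul(-7, G), Mul(-7, j)) (Function('w')(G, j) = Mul(-7, Add(G, j)) = Add(Mul(-7, G), Mul(-7, j)))
Mul(Function('w')(-7, -3), Add(-6, Function('t')(Function('p')(6)))) = Mul(Add(Mul(-7, -7), Mul(-7, -3)), Add(-6, Mul(6, Add(4, 6)))) = Mul(Add(49, 21), Add(-6, Mul(6, 10))) = Mul(70, Add(-6, 60)) = Mul(70, 54) = 3780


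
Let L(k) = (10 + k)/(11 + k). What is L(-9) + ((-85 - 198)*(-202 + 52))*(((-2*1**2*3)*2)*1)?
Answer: -1018799/2 ≈ -5.0940e+5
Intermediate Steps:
L(k) = (10 + k)/(11 + k)
L(-9) + ((-85 - 198)*(-202 + 52))*(((-2*1**2*3)*2)*1) = (10 - 9)/(11 - 9) + ((-85 - 198)*(-202 + 52))*(((-2*1**2*3)*2)*1) = 1/2 + (-283*(-150))*(((-2*1*3)*2)*1) = (1/2)*1 + 42450*((-2*3*2)*1) = 1/2 + 42450*(-6*2*1) = 1/2 + 42450*(-12*1) = 1/2 + 42450*(-12) = 1/2 - 509400 = -1018799/2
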